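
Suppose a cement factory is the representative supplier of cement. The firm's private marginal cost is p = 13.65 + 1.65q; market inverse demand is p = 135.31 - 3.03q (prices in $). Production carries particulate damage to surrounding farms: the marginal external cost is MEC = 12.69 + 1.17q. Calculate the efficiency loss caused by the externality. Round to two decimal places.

DWL = $158.81

Market equilibrium (private): 13.65 + 1.65q = 135.31 - 3.03q → q_m = 25.9957.
Social marginal cost = private MC + MEC = 26.34 + 2.82q.
Set SMC = demand: 26.34 + 2.82q = 135.31 - 3.03q → q* = 18.6274.
Height of the DWL triangle at q_m is SMC(q_m) − demand(q_m) = MEC(q_m) = 43.1050.
DWL = ½ × 7.3683 × 43.1050 = 158.8053.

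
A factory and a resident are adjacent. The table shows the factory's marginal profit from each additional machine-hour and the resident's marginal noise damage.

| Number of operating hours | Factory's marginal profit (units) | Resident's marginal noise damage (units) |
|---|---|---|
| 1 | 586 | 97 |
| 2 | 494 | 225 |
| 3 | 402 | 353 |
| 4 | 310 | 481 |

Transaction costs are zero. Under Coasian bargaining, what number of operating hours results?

Bargaining reaches the level where marginal profit last exceeds marginal noise damage.
That holds through level 3 (402 ≥ 353) but not at 4 (310 < 481).

3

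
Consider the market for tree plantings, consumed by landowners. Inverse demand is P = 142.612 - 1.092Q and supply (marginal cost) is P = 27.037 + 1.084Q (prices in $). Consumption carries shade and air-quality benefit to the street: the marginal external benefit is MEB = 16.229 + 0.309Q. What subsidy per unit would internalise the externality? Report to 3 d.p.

Social marginal benefit = demand + MEB = 158.841 - 0.783Q.
Set SMB = MC: 158.841 - 0.783Q = 27.037 + 1.084Q → Q* = 70.5967.
The Pigouvian subsidy equals MEB at Q*: 16.229 + 0.309×70.5967 = 38.0434.

subsidy = $38.043 per unit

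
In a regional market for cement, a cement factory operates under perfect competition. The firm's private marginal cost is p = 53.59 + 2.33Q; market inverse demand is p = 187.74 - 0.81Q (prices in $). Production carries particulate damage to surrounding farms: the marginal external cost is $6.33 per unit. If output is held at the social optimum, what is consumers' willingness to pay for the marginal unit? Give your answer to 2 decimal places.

P = $154.77

Social marginal cost = private MC + MEC = 59.92 + 2.33Q.
Set SMC = demand: 59.92 + 2.33Q = 187.74 - 0.81Q → Q* = 40.7070.
Consumer price on the demand curve at Q*: 187.74 − 0.81×40.7070 = 154.7673.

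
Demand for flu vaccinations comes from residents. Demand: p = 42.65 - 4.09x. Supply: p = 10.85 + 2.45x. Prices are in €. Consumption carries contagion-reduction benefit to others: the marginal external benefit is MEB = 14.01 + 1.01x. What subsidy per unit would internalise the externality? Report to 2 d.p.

Social marginal benefit = demand + MEB = 56.66 - 3.08x.
Set SMB = MC: 56.66 - 3.08x = 10.85 + 2.45x → x* = 8.2839.
The Pigouvian subsidy equals MEB at x*: 14.01 + 1.01×8.2839 = 22.3767.

subsidy = €22.38 per unit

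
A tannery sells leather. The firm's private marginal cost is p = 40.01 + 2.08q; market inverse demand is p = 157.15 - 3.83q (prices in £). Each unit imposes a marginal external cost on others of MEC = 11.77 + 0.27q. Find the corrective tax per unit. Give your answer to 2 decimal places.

tax = £16.37 per unit

Social marginal cost = private MC + MEC = 51.78 + 2.35q.
Set SMC = demand: 51.78 + 2.35q = 157.15 - 3.83q → q* = 17.0502.
The Pigouvian tax equals MEC at q*: 11.77 + 0.27×17.0502 = 16.3736.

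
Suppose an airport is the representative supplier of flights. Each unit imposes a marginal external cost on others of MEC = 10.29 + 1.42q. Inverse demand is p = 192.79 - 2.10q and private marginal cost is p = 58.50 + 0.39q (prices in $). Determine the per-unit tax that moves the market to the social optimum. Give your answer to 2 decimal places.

tax = $55.32 per unit

Social marginal cost = private MC + MEC = 68.79 + 1.81q.
Set SMC = demand: 68.79 + 1.81q = 192.79 - 2.10q → q* = 31.7136.
The Pigouvian tax equals MEC at q*: 10.29 + 1.42×31.7136 = 55.3233.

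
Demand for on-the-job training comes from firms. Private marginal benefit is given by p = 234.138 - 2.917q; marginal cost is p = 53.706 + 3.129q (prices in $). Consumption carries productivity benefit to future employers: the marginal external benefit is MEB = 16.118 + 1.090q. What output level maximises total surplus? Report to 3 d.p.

q* = 39.659

Social marginal benefit = demand + MEB = 250.256 - 1.827q.
Set SMB = MC: 250.256 - 1.827q = 53.706 + 3.129q → q* = 39.6590.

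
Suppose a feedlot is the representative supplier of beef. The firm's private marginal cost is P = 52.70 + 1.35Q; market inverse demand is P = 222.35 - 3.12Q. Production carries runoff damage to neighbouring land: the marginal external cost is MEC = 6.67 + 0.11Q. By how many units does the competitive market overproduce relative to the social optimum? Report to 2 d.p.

2.37 units

Market equilibrium (private): 52.70 + 1.35Q = 222.35 - 3.12Q → Q_m = 37.9530.
Social marginal cost = private MC + MEC = 59.37 + 1.46Q.
Set SMC = demand: 59.37 + 1.46Q = 222.35 - 3.12Q → Q* = 35.5852.
Gap = |37.9530 − 35.5852| = 2.3678.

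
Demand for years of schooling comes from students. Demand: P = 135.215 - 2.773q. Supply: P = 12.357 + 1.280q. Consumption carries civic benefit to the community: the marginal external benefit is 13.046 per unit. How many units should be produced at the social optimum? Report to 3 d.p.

q* = 33.532

Social marginal benefit = demand + MEB = 148.261 - 2.773q.
Set SMB = MC: 148.261 - 2.773q = 12.357 + 1.280q → q* = 33.5317.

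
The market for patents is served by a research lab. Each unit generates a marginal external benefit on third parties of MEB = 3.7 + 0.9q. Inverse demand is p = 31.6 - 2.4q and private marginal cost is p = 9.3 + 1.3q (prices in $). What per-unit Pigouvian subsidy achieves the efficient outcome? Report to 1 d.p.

subsidy = $12.1 per unit

Social marginal cost = private MC − MEB = 5.6 + 0.4q.
Set SMC = demand: 5.6 + 0.4q = 31.6 - 2.4q → q* = 9.2857.
The Pigouvian subsidy equals MEB at q*: 3.7 + 0.9×9.2857 = 12.0571.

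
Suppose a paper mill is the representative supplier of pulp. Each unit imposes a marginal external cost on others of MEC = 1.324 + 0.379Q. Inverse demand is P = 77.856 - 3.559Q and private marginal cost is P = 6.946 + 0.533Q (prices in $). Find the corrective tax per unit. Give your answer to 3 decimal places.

tax = $7.223 per unit

Social marginal cost = private MC + MEC = 8.270 + 0.912Q.
Set SMC = demand: 8.270 + 0.912Q = 77.856 - 3.559Q → Q* = 15.5639.
The Pigouvian tax equals MEC at Q*: 1.324 + 0.379×15.5639 = 7.2227.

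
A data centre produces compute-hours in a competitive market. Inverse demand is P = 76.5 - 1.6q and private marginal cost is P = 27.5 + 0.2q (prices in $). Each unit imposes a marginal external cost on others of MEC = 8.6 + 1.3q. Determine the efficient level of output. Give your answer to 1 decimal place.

q* = 13.0

Social marginal cost = private MC + MEC = 36.1 + 1.5q.
Set SMC = demand: 36.1 + 1.5q = 76.5 - 1.6q → q* = 13.0323.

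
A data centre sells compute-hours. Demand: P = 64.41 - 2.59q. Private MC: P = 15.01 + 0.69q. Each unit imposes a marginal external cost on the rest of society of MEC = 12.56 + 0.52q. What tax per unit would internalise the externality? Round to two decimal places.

tax = 17.60 per unit

Social marginal cost = private MC + MEC = 27.57 + 1.21q.
Set SMC = demand: 27.57 + 1.21q = 64.41 - 2.59q → q* = 9.6947.
The Pigouvian tax equals MEC at q*: 12.56 + 0.52×9.6947 = 17.6012.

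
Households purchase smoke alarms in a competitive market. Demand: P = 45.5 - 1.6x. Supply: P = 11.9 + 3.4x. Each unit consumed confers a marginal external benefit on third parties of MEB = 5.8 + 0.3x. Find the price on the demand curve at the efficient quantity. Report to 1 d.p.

Social marginal benefit = demand + MEB = 51.3 - 1.3x.
Set SMB = MC: 51.3 - 1.3x = 11.9 + 3.4x → x* = 8.3830.
Consumer price on the demand curve at x*: 45.5 − 1.6×8.3830 = 32.0872.

P = 32.1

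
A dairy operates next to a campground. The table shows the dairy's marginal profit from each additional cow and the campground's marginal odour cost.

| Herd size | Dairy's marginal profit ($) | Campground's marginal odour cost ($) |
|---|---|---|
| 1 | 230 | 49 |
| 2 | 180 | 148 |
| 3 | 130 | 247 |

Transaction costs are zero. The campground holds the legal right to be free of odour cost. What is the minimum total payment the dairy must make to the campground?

Efficient level: marginal profit ≥ marginal odour cost through level 2, so k* = 2.
With the campground holding the right, the dairy must at least compensate total damage at k*: 49 + 148 = 197.

$197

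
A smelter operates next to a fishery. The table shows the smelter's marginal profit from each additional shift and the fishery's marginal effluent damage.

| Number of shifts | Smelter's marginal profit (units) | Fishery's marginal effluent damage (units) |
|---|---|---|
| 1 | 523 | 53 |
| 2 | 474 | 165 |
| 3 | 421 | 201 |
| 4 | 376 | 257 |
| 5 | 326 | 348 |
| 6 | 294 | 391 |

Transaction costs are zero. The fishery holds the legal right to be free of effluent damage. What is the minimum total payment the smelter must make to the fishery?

Efficient level: marginal profit ≥ marginal effluent damage through level 4, so k* = 4.
With the fishery holding the right, the smelter must at least compensate total damage at k*: 53 + 165 + 201 + 257 = 676.

676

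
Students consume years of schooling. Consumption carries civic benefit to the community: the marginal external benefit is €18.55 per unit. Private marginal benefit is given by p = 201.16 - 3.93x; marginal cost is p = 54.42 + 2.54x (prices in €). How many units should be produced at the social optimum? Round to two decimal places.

x* = 25.55

Social marginal benefit = demand + MEB = 219.71 - 3.93x.
Set SMB = MC: 219.71 - 3.93x = 54.42 + 2.54x → x* = 25.5471.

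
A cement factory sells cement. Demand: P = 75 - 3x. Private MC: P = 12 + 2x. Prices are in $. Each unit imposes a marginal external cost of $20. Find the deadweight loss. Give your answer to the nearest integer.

Market equilibrium (private): 12 + 2x = 75 - 3x → x_m = 12.6000.
Social marginal cost = private MC + MEC = 32 + 2x.
Set SMC = demand: 32 + 2x = 75 - 3x → x* = 8.6000.
Between x* and x_m the wedge SMC − demand runs linearly from 0 to MEC(x_m), so the loss is a triangle.
DWL = ½ × 4.0000 × 20.0000 = 40.0000.

DWL = $40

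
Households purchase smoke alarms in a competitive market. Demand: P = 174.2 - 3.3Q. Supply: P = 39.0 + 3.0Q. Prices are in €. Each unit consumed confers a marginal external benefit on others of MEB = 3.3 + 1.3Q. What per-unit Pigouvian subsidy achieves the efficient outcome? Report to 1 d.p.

Social marginal benefit = demand + MEB = 177.5 - 2.0Q.
Set SMB = MC: 177.5 - 2.0Q = 39.0 + 3.0Q → Q* = 27.7000.
The Pigouvian subsidy equals MEB at Q*: 3.3 + 1.3×27.7000 = 39.3100.

subsidy = €39.3 per unit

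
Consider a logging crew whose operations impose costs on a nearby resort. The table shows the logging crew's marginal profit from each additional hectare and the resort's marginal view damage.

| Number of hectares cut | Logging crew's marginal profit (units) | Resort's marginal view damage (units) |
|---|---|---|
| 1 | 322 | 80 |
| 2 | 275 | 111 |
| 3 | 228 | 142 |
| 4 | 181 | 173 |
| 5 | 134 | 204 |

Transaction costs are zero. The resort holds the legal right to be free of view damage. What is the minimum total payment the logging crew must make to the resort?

Efficient level: marginal profit ≥ marginal view damage through level 4, so k* = 4.
With the resort holding the right, the logging crew must at least compensate total damage at k*: 80 + 111 + 142 + 173 = 506.

506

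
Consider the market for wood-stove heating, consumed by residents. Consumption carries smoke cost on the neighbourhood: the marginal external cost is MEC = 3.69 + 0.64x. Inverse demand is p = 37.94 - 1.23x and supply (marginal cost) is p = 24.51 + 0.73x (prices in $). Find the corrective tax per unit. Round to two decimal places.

tax = $6.09 per unit

Social marginal benefit = demand − MEC = 34.25 - 1.87x.
Set SMB = MC: 34.25 - 1.87x = 24.51 + 0.73x → x* = 3.7462.
The Pigouvian tax equals MEC at x*: 3.69 + 0.64×3.7462 = 6.0876.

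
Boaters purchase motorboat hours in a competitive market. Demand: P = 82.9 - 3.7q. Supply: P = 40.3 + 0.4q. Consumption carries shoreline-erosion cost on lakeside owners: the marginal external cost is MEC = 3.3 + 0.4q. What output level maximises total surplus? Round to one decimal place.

Social marginal benefit = demand − MEC = 79.6 - 4.1q.
Set SMB = MC: 79.6 - 4.1q = 40.3 + 0.4q → q* = 8.7333.

q* = 8.7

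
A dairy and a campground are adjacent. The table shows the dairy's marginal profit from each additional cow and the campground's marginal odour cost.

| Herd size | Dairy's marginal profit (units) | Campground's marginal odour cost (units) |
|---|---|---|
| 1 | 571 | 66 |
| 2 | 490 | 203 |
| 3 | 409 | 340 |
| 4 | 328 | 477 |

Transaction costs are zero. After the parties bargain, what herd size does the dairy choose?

3

Bargaining reaches the level where marginal profit last exceeds marginal odour cost.
That holds through level 3 (409 ≥ 340) but not at 4 (328 < 477).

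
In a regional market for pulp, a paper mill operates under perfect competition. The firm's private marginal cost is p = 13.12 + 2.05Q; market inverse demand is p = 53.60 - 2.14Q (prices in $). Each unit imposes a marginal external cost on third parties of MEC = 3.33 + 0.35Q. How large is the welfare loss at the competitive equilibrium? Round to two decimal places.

DWL = $4.96

Market equilibrium (private): 13.12 + 2.05Q = 53.60 - 2.14Q → Q_m = 9.6611.
Social marginal cost = private MC + MEC = 16.45 + 2.40Q.
Set SMC = demand: 16.45 + 2.40Q = 53.60 - 2.14Q → Q* = 8.1828.
Height of the DWL triangle at Q_m is SMC(Q_m) − demand(Q_m) = MEC(Q_m) = 6.7114.
DWL = ½ × 1.4783 × 6.7114 = 4.9607.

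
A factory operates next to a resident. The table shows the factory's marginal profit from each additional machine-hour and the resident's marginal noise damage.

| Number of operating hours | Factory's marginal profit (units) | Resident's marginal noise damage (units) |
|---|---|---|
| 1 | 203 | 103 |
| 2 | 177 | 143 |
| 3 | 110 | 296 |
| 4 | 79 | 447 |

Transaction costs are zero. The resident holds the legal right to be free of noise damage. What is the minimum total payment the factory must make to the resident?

246

Efficient level: marginal profit ≥ marginal noise damage through level 2, so k* = 2.
With the resident holding the right, the factory must at least compensate total damage at k*: 103 + 143 = 246.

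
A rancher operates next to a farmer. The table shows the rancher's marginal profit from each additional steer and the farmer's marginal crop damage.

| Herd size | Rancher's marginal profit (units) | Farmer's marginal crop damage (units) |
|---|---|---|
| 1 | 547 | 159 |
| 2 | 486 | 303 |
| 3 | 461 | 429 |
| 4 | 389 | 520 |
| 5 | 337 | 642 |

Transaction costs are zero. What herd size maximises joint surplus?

3

Bargaining reaches the level where marginal profit last exceeds marginal crop damage.
That holds through level 3 (461 ≥ 429) but not at 4 (389 < 520).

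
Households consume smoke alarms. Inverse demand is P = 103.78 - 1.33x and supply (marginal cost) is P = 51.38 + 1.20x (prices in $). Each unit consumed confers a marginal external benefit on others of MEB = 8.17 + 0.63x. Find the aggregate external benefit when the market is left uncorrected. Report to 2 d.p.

$304.34

Market equilibrium (private): 51.38 + 1.20x = 103.78 - 1.33x → x_m = 20.7115.
Total external benefit = ∫₀^{x_m} (8.17 + 0.63x) dx = 8.17×20.7115 + ½×0.63×20.7115² = 304.3373.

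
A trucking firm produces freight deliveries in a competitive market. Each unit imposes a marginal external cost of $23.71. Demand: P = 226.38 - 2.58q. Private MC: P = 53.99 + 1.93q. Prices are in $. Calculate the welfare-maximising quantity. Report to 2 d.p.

q* = 32.97

Social marginal cost = private MC + MEC = 77.70 + 1.93q.
Set SMC = demand: 77.70 + 1.93q = 226.38 - 2.58q → q* = 32.9667.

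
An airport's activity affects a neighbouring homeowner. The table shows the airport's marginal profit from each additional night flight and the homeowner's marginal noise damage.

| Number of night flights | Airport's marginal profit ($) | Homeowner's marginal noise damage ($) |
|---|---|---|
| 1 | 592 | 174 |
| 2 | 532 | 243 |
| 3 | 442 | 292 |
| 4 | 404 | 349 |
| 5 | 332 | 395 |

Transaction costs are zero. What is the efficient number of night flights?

Bargaining reaches the level where marginal profit last exceeds marginal noise damage.
That holds through level 4 (404 ≥ 349) but not at 5 (332 < 395).

4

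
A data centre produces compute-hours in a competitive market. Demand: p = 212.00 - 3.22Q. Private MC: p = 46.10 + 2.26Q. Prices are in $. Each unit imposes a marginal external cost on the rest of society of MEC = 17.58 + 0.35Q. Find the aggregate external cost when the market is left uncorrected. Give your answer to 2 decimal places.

Market equilibrium (private): 46.10 + 2.26Q = 212.00 - 3.22Q → Q_m = 30.2737.
Total external cost = ∫₀^{Q_m} (17.58 + 0.35Q) dQ = 17.58×30.2737 + ½×0.35×30.2737² = 692.5986.

$692.60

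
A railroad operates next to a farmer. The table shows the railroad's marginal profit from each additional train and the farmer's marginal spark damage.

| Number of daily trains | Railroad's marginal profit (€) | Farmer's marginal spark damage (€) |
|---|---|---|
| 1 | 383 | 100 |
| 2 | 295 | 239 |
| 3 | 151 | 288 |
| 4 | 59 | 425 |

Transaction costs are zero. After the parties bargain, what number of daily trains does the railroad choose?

2

Bargaining reaches the level where marginal profit last exceeds marginal spark damage.
That holds through level 2 (295 ≥ 239) but not at 3 (151 < 288).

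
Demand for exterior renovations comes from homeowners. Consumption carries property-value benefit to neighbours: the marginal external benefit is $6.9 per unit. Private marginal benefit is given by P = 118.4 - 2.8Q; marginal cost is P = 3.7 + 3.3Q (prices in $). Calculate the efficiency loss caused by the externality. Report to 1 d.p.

DWL = $3.9

Market equilibrium (private): 3.7 + 3.3Q = 118.4 - 2.8Q → Q_m = 18.8033.
Social marginal benefit = demand + MEB = 125.3 - 2.8Q.
Set SMB = MC: 125.3 - 2.8Q = 3.7 + 3.3Q → Q* = 19.9344.
Height of the DWL triangle at Q_m is SMB(Q_m) − MC(Q_m) = MEB(Q_m) = 6.9000.
DWL = ½ × 1.1311 × 6.9000 = 3.9023.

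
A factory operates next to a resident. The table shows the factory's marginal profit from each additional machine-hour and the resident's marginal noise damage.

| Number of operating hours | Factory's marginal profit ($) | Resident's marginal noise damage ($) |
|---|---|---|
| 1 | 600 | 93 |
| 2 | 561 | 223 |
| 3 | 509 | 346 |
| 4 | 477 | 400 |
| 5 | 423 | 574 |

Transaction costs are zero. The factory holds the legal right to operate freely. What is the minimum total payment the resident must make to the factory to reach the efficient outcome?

Left alone the factory would choose level 5 (marginal profit stays positive).
Efficient level: k* = 4 (marginal profit ≥ marginal noise damage through 4).
The resident must at least cover the factory's forgone profit from cutting 5→4: 423 = 423.

$423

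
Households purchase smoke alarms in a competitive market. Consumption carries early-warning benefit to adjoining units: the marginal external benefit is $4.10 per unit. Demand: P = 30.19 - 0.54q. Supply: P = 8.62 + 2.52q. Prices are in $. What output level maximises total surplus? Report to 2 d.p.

q* = 8.39

Social marginal benefit = demand + MEB = 34.29 - 0.54q.
Set SMB = MC: 34.29 - 0.54q = 8.62 + 2.52q → q* = 8.3889.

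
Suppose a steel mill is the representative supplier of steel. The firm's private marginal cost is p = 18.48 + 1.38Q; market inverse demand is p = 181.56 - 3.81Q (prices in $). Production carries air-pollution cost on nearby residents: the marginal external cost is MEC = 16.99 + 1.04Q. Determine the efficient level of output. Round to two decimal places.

Social marginal cost = private MC + MEC = 35.47 + 2.42Q.
Set SMC = demand: 35.47 + 2.42Q = 181.56 - 3.81Q → Q* = 23.4494.

Q* = 23.45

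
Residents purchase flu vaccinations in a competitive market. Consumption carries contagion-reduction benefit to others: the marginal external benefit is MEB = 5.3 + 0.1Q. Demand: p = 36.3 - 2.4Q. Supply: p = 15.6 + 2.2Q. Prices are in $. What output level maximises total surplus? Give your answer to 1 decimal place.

Q* = 5.8

Social marginal benefit = demand + MEB = 41.6 - 2.3Q.
Set SMB = MC: 41.6 - 2.3Q = 15.6 + 2.2Q → Q* = 5.7778.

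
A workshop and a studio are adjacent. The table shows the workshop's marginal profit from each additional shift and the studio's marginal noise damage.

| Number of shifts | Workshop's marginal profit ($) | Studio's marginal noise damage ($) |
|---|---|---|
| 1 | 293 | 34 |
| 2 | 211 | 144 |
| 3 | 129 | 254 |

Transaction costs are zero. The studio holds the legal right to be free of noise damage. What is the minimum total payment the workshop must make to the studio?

$178

Efficient level: marginal profit ≥ marginal noise damage through level 2, so k* = 2.
With the studio holding the right, the workshop must at least compensate total damage at k*: 34 + 144 = 178.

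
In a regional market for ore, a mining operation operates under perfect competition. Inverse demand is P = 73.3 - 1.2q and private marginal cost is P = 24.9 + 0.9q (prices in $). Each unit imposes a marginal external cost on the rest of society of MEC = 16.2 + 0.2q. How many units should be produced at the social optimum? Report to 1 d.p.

Social marginal cost = private MC + MEC = 41.1 + 1.1q.
Set SMC = demand: 41.1 + 1.1q = 73.3 - 1.2q → q* = 14.0000.

q* = 14.0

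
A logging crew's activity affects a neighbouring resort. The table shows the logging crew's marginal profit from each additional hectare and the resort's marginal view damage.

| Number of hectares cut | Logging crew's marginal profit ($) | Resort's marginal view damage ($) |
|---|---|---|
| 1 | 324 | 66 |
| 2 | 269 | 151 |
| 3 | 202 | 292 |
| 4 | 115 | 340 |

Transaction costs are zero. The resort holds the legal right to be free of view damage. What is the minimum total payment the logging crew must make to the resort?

Efficient level: marginal profit ≥ marginal view damage through level 2, so k* = 2.
With the resort holding the right, the logging crew must at least compensate total damage at k*: 66 + 151 = 217.

$217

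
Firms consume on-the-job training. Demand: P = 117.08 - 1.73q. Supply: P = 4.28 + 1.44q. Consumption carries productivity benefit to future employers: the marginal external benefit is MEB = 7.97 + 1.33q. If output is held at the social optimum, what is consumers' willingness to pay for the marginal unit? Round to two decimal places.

P = 3.53

Social marginal benefit = demand + MEB = 125.05 - 0.40q.
Set SMB = MC: 125.05 - 0.40q = 4.28 + 1.44q → q* = 65.6359.
Consumer price on the demand curve at q*: 117.08 − 1.73×65.6359 = 3.5299.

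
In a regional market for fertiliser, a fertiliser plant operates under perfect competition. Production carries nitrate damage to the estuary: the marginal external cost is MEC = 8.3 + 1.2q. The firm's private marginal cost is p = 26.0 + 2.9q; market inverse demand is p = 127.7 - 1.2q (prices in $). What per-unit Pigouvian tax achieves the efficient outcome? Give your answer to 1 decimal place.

tax = $29.4 per unit

Social marginal cost = private MC + MEC = 34.3 + 4.1q.
Set SMC = demand: 34.3 + 4.1q = 127.7 - 1.2q → q* = 17.6226.
The Pigouvian tax equals MEC at q*: 8.3 + 1.2×17.6226 = 29.4471.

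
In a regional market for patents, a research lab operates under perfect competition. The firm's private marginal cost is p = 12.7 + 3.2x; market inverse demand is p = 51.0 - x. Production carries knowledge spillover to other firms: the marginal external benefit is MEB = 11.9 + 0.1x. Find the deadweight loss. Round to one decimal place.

Market equilibrium (private): 12.7 + 3.2x = 51.0 - x → x_m = 9.1190.
Social marginal cost = private MC − MEB = 0.8 + 3.1x.
Set SMC = demand: 0.8 + 3.1x = 51.0 - x → x* = 12.2439.
The loss is the area between SMC and demand from x* to x_m; with linear curves that's a triangle of height MEB(x_m).
DWL = ½ × 3.1249 × 12.8119 = 20.0180.

DWL = 20.0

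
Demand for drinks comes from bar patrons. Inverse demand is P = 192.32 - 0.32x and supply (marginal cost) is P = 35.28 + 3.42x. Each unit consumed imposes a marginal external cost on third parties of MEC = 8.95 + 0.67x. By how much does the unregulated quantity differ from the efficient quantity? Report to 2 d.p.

8.41 units

Market equilibrium (private): 35.28 + 3.42x = 192.32 - 0.32x → x_m = 41.9893.
Social marginal benefit = demand − MEC = 183.37 - 0.99x.
Set SMB = MC: 183.37 - 0.99x = 35.28 + 3.42x → x* = 33.5805.
Gap = |41.9893 − 33.5805| = 8.4088.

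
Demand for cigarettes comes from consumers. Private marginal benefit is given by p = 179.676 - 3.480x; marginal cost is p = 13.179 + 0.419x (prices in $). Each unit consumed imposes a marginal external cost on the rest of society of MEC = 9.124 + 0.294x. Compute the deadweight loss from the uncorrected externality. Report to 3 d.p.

DWL = $56.041

Market equilibrium (private): 13.179 + 0.419x = 179.676 - 3.480x → x_m = 42.7025.
Social marginal benefit = demand − MEC = 170.552 - 3.774x.
Set SMB = MC: 170.552 - 3.774x = 13.179 + 0.419x → x* = 37.5323.
Between x* and x_m the wedge MC − SMB runs linearly from 0 to MEC(x_m), so the loss is a triangle.
DWL = ½ × 5.1702 × 21.6785 = 56.0411.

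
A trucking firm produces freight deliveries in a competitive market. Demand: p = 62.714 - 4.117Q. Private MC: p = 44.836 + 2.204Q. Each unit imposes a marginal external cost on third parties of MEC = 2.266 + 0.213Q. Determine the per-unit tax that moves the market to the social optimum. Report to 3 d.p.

Social marginal cost = private MC + MEC = 47.102 + 2.417Q.
Set SMC = demand: 47.102 + 2.417Q = 62.714 - 4.117Q → Q* = 2.3893.
The Pigouvian tax equals MEC at Q*: 2.266 + 0.213×2.3893 = 2.7749.

tax = 2.775 per unit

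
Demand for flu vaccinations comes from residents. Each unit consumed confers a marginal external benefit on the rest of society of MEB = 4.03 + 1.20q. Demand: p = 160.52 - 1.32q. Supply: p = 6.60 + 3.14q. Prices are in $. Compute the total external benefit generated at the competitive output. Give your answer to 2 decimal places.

$853.69

Market equilibrium (private): 6.60 + 3.14q = 160.52 - 1.32q → q_m = 34.5112.
Total external benefit = ∫₀^{q_m} (4.03 + 1.20q) dq = 4.03×34.5112 + ½×1.20×34.5112² = 853.6939.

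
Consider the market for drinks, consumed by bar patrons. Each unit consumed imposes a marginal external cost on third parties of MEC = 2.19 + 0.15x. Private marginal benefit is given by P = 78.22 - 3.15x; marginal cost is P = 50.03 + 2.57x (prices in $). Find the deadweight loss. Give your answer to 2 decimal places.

DWL = $0.73

Market equilibrium (private): 50.03 + 2.57x = 78.22 - 3.15x → x_m = 4.9283.
Social marginal benefit = demand − MEC = 76.03 - 3.30x.
Set SMB = MC: 76.03 - 3.30x = 50.03 + 2.57x → x* = 4.4293.
The loss is the area between SMB and MC from x* to x_m; with linear curves that's a triangle of height MEC(x_m).
DWL = ½ × 0.4990 × 2.9292 = 0.7308.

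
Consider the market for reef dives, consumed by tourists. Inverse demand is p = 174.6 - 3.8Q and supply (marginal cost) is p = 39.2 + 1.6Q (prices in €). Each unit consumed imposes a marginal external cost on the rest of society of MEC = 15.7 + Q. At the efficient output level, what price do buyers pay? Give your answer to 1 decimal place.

P = €103.5

Social marginal benefit = demand − MEC = 158.9 - 4.8Q.
Set SMB = MC: 158.9 - 4.8Q = 39.2 + 1.6Q → Q* = 18.7031.
Consumer price on the demand curve at Q*: 174.6 − 3.8×18.7031 = 103.5282.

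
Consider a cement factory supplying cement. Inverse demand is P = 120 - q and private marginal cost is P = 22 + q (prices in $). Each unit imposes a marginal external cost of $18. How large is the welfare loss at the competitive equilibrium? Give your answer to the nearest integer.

DWL = $81

Market equilibrium (private): 22 + q = 120 - q → q_m = 49.0000.
Social marginal cost = private MC + MEC = 40 + q.
Set SMC = demand: 40 + q = 120 - q → q* = 40.0000.
Height of the DWL triangle at q_m is SMC(q_m) − demand(q_m) = MEC(q_m) = 18.0000.
DWL = ½ × 9.0000 × 18.0000 = 81.0000.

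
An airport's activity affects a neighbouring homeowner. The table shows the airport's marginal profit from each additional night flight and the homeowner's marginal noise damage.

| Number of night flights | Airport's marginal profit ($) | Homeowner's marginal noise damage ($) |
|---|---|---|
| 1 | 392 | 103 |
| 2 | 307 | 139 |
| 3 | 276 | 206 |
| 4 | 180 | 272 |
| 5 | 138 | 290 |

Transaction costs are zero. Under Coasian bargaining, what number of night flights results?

Bargaining reaches the level where marginal profit last exceeds marginal noise damage.
That holds through level 3 (276 ≥ 206) but not at 4 (180 < 272).

3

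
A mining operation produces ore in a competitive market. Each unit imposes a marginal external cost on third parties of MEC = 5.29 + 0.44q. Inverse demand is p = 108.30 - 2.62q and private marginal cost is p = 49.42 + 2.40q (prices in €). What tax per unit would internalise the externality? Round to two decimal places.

Social marginal cost = private MC + MEC = 54.71 + 2.84q.
Set SMC = demand: 54.71 + 2.84q = 108.30 - 2.62q → q* = 9.8150.
The Pigouvian tax equals MEC at q*: 5.29 + 0.44×9.8150 = 9.6086.

tax = €9.61 per unit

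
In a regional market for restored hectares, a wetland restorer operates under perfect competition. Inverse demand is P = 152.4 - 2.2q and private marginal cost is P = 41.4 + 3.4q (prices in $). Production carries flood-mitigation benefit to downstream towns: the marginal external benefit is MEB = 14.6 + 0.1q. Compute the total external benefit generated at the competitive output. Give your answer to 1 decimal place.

Market equilibrium (private): 41.4 + 3.4q = 152.4 - 2.2q → q_m = 19.8214.
Total external benefit = ∫₀^{q_m} (14.6 + 0.1q) dq = 14.6×19.8214 + ½×0.1×19.8214² = 309.0368.

$309.0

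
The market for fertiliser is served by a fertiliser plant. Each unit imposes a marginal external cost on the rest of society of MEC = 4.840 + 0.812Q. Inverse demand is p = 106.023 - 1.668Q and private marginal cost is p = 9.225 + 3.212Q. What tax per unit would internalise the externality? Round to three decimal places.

Social marginal cost = private MC + MEC = 14.065 + 4.024Q.
Set SMC = demand: 14.065 + 4.024Q = 106.023 - 1.668Q → Q* = 16.1557.
The Pigouvian tax equals MEC at Q*: 4.840 + 0.812×16.1557 = 17.9584.

tax = 17.958 per unit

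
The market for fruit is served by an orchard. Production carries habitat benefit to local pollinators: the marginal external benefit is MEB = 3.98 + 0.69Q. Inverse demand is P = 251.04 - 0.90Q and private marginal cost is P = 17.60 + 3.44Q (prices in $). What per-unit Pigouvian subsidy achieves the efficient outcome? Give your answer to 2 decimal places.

Social marginal cost = private MC − MEB = 13.62 + 2.75Q.
Set SMC = demand: 13.62 + 2.75Q = 251.04 - 0.90Q → Q* = 65.0466.
The Pigouvian subsidy equals MEB at Q*: 3.98 + 0.69×65.0466 = 48.8622.

subsidy = $48.86 per unit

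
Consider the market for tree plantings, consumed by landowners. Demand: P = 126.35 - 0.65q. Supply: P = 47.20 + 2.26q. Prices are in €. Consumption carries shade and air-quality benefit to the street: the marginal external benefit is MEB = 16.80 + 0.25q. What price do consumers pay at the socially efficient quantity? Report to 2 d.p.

P = €102.90

Social marginal benefit = demand + MEB = 143.15 - 0.40q.
Set SMB = MC: 143.15 - 0.40q = 47.20 + 2.26q → q* = 36.0714.
Consumer price on the demand curve at q*: 126.35 − 0.65×36.0714 = 102.9036.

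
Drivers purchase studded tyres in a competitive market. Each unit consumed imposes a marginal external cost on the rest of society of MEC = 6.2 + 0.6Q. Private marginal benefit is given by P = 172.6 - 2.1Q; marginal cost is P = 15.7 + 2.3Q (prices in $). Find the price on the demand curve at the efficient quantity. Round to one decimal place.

P = $109.3

Social marginal benefit = demand − MEC = 166.4 - 2.7Q.
Set SMB = MC: 166.4 - 2.7Q = 15.7 + 2.3Q → Q* = 30.1400.
Consumer price on the demand curve at Q*: 172.6 − 2.1×30.1400 = 109.3060.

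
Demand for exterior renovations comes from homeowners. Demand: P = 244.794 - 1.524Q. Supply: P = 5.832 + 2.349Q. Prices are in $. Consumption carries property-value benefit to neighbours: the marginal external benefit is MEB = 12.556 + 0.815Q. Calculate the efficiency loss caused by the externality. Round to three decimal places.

DWL = $645.683

Market equilibrium (private): 5.832 + 2.349Q = 244.794 - 1.524Q → Q_m = 61.6995.
Social marginal benefit = demand + MEB = 257.350 - 0.709Q.
Set SMB = MC: 257.350 - 0.709Q = 5.832 + 2.349Q → Q* = 82.2492.
The loss is the area between SMB and MC from Q* to Q_m; with linear curves that's a triangle of height MEB(Q_m).
DWL = ½ × 20.5497 × 62.8411 = 645.6829.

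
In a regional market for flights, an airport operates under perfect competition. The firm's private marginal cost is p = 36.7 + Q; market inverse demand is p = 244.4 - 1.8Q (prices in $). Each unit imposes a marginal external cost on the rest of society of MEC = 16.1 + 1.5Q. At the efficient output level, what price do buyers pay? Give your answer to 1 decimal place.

P = $164.2

Social marginal cost = private MC + MEC = 52.8 + 2.5Q.
Set SMC = demand: 52.8 + 2.5Q = 244.4 - 1.8Q → Q* = 44.5581.
Consumer price on the demand curve at Q*: 244.4 − 1.8×44.5581 = 164.1954.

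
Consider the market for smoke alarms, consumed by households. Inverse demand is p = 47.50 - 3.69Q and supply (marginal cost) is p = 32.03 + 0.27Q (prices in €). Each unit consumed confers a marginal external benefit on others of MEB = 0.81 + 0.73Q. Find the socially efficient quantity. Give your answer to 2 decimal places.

Social marginal benefit = demand + MEB = 48.31 - 2.96Q.
Set SMB = MC: 48.31 - 2.96Q = 32.03 + 0.27Q → Q* = 5.0402.

Q* = 5.04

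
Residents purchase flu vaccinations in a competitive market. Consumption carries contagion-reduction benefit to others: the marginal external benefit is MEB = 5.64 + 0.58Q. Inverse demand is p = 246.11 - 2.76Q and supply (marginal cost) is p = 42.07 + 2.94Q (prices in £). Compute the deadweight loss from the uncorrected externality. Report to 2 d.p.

Market equilibrium (private): 42.07 + 2.94Q = 246.11 - 2.76Q → Q_m = 35.7965.
Social marginal benefit = demand + MEB = 251.75 - 2.18Q.
Set SMB = MC: 251.75 - 2.18Q = 42.07 + 2.94Q → Q* = 40.9531.
Height of the DWL triangle at Q_m is SMB(Q_m) − MC(Q_m) = MEB(Q_m) = 26.4020.
DWL = ½ × 5.1566 × 26.4020 = 68.0723.

DWL = £68.07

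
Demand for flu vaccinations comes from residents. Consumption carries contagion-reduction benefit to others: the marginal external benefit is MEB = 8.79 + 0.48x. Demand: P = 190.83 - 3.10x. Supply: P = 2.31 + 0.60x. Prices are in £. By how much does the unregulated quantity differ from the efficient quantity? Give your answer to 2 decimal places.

10.33 units

Market equilibrium (private): 2.31 + 0.60x = 190.83 - 3.10x → x_m = 50.9514.
Social marginal benefit = demand + MEB = 199.62 - 2.62x.
Set SMB = MC: 199.62 - 2.62x = 2.31 + 0.60x → x* = 61.2764.
Gap = |50.9514 − 61.2764| = 10.3250.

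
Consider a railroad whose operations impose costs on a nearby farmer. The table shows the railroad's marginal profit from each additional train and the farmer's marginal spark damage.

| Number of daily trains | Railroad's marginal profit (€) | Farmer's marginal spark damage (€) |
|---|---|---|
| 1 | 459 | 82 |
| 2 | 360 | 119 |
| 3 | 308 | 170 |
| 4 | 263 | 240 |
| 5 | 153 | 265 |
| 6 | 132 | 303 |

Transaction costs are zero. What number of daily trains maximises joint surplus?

Bargaining reaches the level where marginal profit last exceeds marginal spark damage.
That holds through level 4 (263 ≥ 240) but not at 5 (153 < 265).

4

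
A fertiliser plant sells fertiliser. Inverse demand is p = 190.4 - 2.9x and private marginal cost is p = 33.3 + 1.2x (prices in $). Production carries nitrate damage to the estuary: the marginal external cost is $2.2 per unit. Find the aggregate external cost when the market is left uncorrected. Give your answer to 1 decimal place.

$84.3

Market equilibrium (private): 33.3 + 1.2x = 190.4 - 2.9x → x_m = 38.3171.
Total external cost = MEC × x_m = 2.2 × 38.3171 = 84.2976.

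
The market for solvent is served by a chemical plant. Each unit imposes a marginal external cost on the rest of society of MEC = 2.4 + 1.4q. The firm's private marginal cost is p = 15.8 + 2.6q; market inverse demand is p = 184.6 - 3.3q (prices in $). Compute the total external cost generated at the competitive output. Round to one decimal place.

Market equilibrium (private): 15.8 + 2.6q = 184.6 - 3.3q → q_m = 28.6102.
Total external cost = ∫₀^{q_m} (2.4 + 1.4q) dq = 2.4×28.6102 + ½×1.4×28.6102² = 641.6450.

$641.6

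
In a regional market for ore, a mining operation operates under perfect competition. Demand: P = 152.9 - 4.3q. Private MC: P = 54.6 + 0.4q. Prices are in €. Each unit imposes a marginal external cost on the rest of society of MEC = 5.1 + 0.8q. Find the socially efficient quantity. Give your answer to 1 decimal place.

Social marginal cost = private MC + MEC = 59.7 + 1.2q.
Set SMC = demand: 59.7 + 1.2q = 152.9 - 4.3q → q* = 16.9455.

q* = 16.9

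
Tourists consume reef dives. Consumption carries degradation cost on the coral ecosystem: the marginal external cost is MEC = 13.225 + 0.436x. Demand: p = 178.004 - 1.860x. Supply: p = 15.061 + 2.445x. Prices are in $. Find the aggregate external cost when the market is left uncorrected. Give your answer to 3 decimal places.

$812.869

Market equilibrium (private): 15.061 + 2.445x = 178.004 - 1.860x → x_m = 37.8497.
Total external cost = ∫₀^{x_m} (13.225 + 0.436x) dx = 13.225×37.8497 + ½×0.436×37.8497² = 812.8690.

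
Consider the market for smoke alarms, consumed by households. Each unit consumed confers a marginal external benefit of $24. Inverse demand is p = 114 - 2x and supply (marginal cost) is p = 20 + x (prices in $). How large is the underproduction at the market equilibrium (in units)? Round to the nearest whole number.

8 units

Market equilibrium (private): 20 + x = 114 - 2x → x_m = 31.3333.
Social marginal benefit = demand + MEB = 138 - 2x.
Set SMB = MC: 138 - 2x = 20 + x → x* = 39.3333.
Gap = |31.3333 − 39.3333| = 8.0000.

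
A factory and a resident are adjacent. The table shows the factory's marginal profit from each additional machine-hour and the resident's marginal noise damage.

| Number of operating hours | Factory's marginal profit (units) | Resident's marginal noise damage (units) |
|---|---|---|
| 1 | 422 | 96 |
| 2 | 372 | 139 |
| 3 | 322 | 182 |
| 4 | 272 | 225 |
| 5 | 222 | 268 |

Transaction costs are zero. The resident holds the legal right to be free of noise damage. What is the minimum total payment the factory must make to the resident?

Efficient level: marginal profit ≥ marginal noise damage through level 4, so k* = 4.
With the resident holding the right, the factory must at least compensate total damage at k*: 96 + 139 + 182 + 225 = 642.

642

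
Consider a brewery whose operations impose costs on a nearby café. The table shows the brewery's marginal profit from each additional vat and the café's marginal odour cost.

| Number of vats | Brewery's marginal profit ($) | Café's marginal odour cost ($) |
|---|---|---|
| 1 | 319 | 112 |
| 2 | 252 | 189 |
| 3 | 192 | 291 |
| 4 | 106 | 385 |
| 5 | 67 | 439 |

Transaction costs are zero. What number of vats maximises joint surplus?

Bargaining reaches the level where marginal profit last exceeds marginal odour cost.
That holds through level 2 (252 ≥ 189) but not at 3 (192 < 291).

2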